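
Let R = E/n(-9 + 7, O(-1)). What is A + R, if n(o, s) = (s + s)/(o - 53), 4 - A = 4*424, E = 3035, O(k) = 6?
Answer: -187229/12 ≈ -15602.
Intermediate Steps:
A = -1692 (A = 4 - 4*424 = 4 - 1*1696 = 4 - 1696 = -1692)
n(o, s) = 2*s/(-53 + o) (n(o, s) = (2*s)/(-53 + o) = 2*s/(-53 + o))
R = -166925/12 (R = 3035/((2*6/(-53 + (-9 + 7)))) = 3035/((2*6/(-53 - 2))) = 3035/((2*6/(-55))) = 3035/((2*6*(-1/55))) = 3035/(-12/55) = 3035*(-55/12) = -166925/12 ≈ -13910.)
A + R = -1692 - 166925/12 = -187229/12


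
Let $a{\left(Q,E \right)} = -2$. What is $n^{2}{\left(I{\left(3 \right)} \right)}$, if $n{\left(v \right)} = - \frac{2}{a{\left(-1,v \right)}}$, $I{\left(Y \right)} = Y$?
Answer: $1$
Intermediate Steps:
$n{\left(v \right)} = 1$ ($n{\left(v \right)} = - \frac{2}{-2} = \left(-2\right) \left(- \frac{1}{2}\right) = 1$)
$n^{2}{\left(I{\left(3 \right)} \right)} = 1^{2} = 1$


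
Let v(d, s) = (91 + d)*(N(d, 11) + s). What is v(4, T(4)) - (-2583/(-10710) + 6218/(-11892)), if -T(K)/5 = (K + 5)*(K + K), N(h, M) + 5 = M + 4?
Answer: -8402370064/252705 ≈ -33250.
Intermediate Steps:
N(h, M) = -1 + M (N(h, M) = -5 + (M + 4) = -5 + (4 + M) = -1 + M)
T(K) = -10*K*(5 + K) (T(K) = -5*(K + 5)*(K + K) = -5*(5 + K)*2*K = -10*K*(5 + K))
v(d, s) = (10 + s)*(91 + d) (v(d, s) = (91 + d)*((-1 + 11) + s) = (91 + d)*(10 + s) = (10 + s)*(91 + d))
v(4, T(4)) - (-2583/(-10710) + 6218/(-11892)) = (910 + 10*4 + 91*(-10*4*(5 + 4)) + 4*(-10*4*(5 + 4))) - (-2583/(-10710) + 6218/(-11892)) = (910 + 40 + 91*(-10*4*9) + 4*(-10*4*9)) - (-2583*(-1/10710) + 6218*(-1/11892)) = (910 + 40 + 91*(-360) + 4*(-360)) - (41/170 - 3109/5946) = (910 + 40 - 32760 - 1440) - 1*(-71186/252705) = -33250 + 71186/252705 = -8402370064/252705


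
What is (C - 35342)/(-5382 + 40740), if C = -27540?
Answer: -31441/17679 ≈ -1.7784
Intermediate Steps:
(C - 35342)/(-5382 + 40740) = (-27540 - 35342)/(-5382 + 40740) = -62882/35358 = -62882*1/35358 = -31441/17679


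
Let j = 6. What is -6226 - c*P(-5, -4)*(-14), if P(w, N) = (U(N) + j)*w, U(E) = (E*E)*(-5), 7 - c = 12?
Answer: -32126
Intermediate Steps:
c = -5 (c = 7 - 1*12 = 7 - 12 = -5)
U(E) = -5*E² (U(E) = E²*(-5) = -5*E²)
P(w, N) = w*(6 - 5*N²) (P(w, N) = (-5*N² + 6)*w = (6 - 5*N²)*w = w*(6 - 5*N²))
-6226 - c*P(-5, -4)*(-14) = -6226 - (-(-25)*(6 - 5*(-4)²))*(-14) = -6226 - (-(-25)*(6 - 5*16))*(-14) = -6226 - (-(-25)*(6 - 80))*(-14) = -6226 - (-(-25)*(-74))*(-14) = -6226 - (-5*370)*(-14) = -6226 - (-1850)*(-14) = -6226 - 1*25900 = -6226 - 25900 = -32126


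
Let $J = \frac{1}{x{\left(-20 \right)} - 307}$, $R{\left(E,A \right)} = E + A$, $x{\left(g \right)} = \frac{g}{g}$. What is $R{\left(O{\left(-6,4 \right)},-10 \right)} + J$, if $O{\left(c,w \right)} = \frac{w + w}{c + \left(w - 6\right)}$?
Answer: $- \frac{3367}{306} \approx -11.003$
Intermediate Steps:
$x{\left(g \right)} = 1$
$O{\left(c,w \right)} = \frac{2 w}{-6 + c + w}$ ($O{\left(c,w \right)} = \frac{2 w}{c + \left(w - 6\right)} = \frac{2 w}{c + \left(-6 + w\right)} = \frac{2 w}{-6 + c + w}$)
$R{\left(E,A \right)} = A + E$
$J = - \frac{1}{306}$ ($J = \frac{1}{1 - 307} = \frac{1}{-306} = - \frac{1}{306} \approx -0.003268$)
$R{\left(O{\left(-6,4 \right)},-10 \right)} + J = \left(-10 + 2 \cdot 4 \frac{1}{-6 - 6 + 4}\right) - \frac{1}{306} = \left(-10 + 2 \cdot 4 \frac{1}{-8}\right) - \frac{1}{306} = \left(-10 + 2 \cdot 4 \left(- \frac{1}{8}\right)\right) - \frac{1}{306} = \left(-10 - 1\right) - \frac{1}{306} = -11 - \frac{1}{306} = - \frac{3367}{306}$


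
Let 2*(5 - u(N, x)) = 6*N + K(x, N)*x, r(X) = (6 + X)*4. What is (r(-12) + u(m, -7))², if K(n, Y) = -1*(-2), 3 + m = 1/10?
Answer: 1089/100 ≈ 10.890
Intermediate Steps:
m = -29/10 (m = -3 + 1/10 = -3 + ⅒ = -29/10 ≈ -2.9000)
r(X) = 24 + 4*X
K(n, Y) = 2
u(N, x) = 5 - x - 3*N (u(N, x) = 5 - (6*N + 2*x)/2 = 5 - (2*x + 6*N)/2 = 5 + (-x - 3*N) = 5 - x - 3*N)
(r(-12) + u(m, -7))² = ((24 + 4*(-12)) + (5 - 1*(-7) - 3*(-29/10)))² = ((24 - 48) + (5 + 7 + 87/10))² = (-24 + 207/10)² = (-33/10)² = 1089/100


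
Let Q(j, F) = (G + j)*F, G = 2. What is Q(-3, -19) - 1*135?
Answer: -116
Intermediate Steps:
Q(j, F) = F*(2 + j) (Q(j, F) = (2 + j)*F = F*(2 + j))
Q(-3, -19) - 1*135 = -19*(2 - 3) - 1*135 = -19*(-1) - 135 = 19 - 135 = -116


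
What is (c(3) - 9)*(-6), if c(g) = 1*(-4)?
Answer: 78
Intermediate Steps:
c(g) = -4
(c(3) - 9)*(-6) = (-4 - 9)*(-6) = -13*(-6) = 78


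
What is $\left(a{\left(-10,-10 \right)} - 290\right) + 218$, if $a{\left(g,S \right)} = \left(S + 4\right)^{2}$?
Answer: $-36$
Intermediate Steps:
$a{\left(g,S \right)} = \left(4 + S\right)^{2}$
$\left(a{\left(-10,-10 \right)} - 290\right) + 218 = \left(\left(4 - 10\right)^{2} - 290\right) + 218 = \left(\left(-6\right)^{2} - 290\right) + 218 = \left(36 - 290\right) + 218 = -254 + 218 = -36$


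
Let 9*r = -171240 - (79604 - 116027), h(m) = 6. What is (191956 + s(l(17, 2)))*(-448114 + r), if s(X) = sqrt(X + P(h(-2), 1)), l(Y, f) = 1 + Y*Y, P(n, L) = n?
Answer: -266680823636/3 - 2778562*sqrt(74)/3 ≈ -8.8902e+10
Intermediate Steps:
l(Y, f) = 1 + Y**2
r = -44939/3 (r = (-171240 - (79604 - 116027))/9 = (-171240 - 1*(-36423))/9 = (-171240 + 36423)/9 = (1/9)*(-134817) = -44939/3 ≈ -14980.)
s(X) = sqrt(6 + X) (s(X) = sqrt(X + 6) = sqrt(6 + X))
(191956 + s(l(17, 2)))*(-448114 + r) = (191956 + sqrt(6 + (1 + 17**2)))*(-448114 - 44939/3) = (191956 + sqrt(6 + (1 + 289)))*(-1389281/3) = (191956 + sqrt(6 + 290))*(-1389281/3) = (191956 + sqrt(296))*(-1389281/3) = (191956 + 2*sqrt(74))*(-1389281/3) = -266680823636/3 - 2778562*sqrt(74)/3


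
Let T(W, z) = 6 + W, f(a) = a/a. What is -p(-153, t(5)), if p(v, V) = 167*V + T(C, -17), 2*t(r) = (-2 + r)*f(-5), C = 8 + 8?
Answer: -545/2 ≈ -272.50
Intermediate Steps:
C = 16
f(a) = 1
t(r) = -1 + r/2 (t(r) = ((-2 + r)*1)/2 = (-2 + r)/2 = -1 + r/2)
p(v, V) = 22 + 167*V (p(v, V) = 167*V + (6 + 16) = 167*V + 22 = 22 + 167*V)
-p(-153, t(5)) = -(22 + 167*(-1 + (½)*5)) = -(22 + 167*(-1 + 5/2)) = -(22 + 167*(3/2)) = -(22 + 501/2) = -1*545/2 = -545/2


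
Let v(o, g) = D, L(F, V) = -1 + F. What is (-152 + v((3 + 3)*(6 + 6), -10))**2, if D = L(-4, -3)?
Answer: 24649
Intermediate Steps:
D = -5 (D = -1 - 4 = -5)
v(o, g) = -5
(-152 + v((3 + 3)*(6 + 6), -10))**2 = (-152 - 5)**2 = (-157)**2 = 24649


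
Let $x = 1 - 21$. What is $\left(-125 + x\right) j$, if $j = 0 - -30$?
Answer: $-4350$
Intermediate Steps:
$x = -20$
$j = 30$ ($j = 0 + 30 = 30$)
$\left(-125 + x\right) j = \left(-125 - 20\right) 30 = \left(-145\right) 30 = -4350$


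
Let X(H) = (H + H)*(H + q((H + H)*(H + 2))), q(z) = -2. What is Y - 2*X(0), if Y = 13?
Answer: 13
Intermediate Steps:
X(H) = 2*H*(-2 + H) (X(H) = (H + H)*(H - 2) = (2*H)*(-2 + H) = 2*H*(-2 + H))
Y - 2*X(0) = 13 - 4*0*(-2 + 0) = 13 - 4*0*(-2) = 13 - 2*0 = 13 + 0 = 13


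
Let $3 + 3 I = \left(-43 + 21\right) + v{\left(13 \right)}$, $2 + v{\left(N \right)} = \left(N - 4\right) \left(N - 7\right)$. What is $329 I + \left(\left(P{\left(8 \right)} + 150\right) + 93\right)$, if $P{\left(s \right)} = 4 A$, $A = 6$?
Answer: $3228$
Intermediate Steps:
$P{\left(s \right)} = 24$ ($P{\left(s \right)} = 4 \cdot 6 = 24$)
$v{\left(N \right)} = -2 + \left(-7 + N\right) \left(-4 + N\right)$ ($v{\left(N \right)} = -2 + \left(N - 4\right) \left(N - 7\right) = -2 + \left(-4 + N\right) \left(-7 + N\right) = -2 + \left(-7 + N\right) \left(-4 + N\right)$)
$I = 9$ ($I = -1 + \frac{\left(-43 + 21\right) + \left(26 + 13^{2} - 143\right)}{3} = -1 + \frac{-22 + \left(26 + 169 - 143\right)}{3} = -1 + \frac{-22 + 52}{3} = -1 + \frac{1}{3} \cdot 30 = -1 + 10 = 9$)
$329 I + \left(\left(P{\left(8 \right)} + 150\right) + 93\right) = 329 \cdot 9 + \left(\left(24 + 150\right) + 93\right) = 2961 + \left(174 + 93\right) = 2961 + 267 = 3228$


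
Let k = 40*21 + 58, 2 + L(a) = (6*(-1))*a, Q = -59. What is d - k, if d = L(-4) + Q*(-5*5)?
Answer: 599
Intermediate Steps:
L(a) = -2 - 6*a (L(a) = -2 + (6*(-1))*a = -2 - 6*a)
k = 898 (k = 840 + 58 = 898)
d = 1497 (d = (-2 - 6*(-4)) - (-295)*5 = (-2 + 24) - 59*(-25) = 22 + 1475 = 1497)
d - k = 1497 - 1*898 = 1497 - 898 = 599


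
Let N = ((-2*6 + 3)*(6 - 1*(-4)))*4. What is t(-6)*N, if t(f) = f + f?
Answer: 4320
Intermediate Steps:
t(f) = 2*f
N = -360 (N = ((-12 + 3)*(6 + 4))*4 = -9*10*4 = -90*4 = -360)
t(-6)*N = (2*(-6))*(-360) = -12*(-360) = 4320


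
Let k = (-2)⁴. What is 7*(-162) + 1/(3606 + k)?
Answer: -4107347/3622 ≈ -1134.0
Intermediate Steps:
k = 16
7*(-162) + 1/(3606 + k) = 7*(-162) + 1/(3606 + 16) = -1134 + 1/3622 = -4107347/3622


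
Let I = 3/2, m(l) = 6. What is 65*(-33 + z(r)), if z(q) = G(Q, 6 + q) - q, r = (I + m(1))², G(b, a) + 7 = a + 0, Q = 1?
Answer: -2210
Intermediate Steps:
G(b, a) = -7 + a (G(b, a) = -7 + (a + 0) = -7 + a)
I = 3/2 (I = 3*(½) = 3/2 ≈ 1.5000)
r = 225/4 (r = (3/2 + 6)² = (15/2)² = 225/4 ≈ 56.250)
z(q) = -1 (z(q) = (-7 + (6 + q)) - q = (-1 + q) - q = -1)
65*(-33 + z(r)) = 65*(-33 - 1) = 65*(-34) = -2210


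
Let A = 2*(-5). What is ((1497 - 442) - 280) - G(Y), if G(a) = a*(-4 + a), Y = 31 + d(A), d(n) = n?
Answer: 418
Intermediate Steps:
A = -10
Y = 21 (Y = 31 - 10 = 21)
((1497 - 442) - 280) - G(Y) = ((1497 - 442) - 280) - 21*(-4 + 21) = (1055 - 280) - 21*17 = 775 - 1*357 = 775 - 357 = 418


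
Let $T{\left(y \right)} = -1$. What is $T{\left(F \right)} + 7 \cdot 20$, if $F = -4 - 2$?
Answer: $139$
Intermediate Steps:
$F = -6$
$T{\left(F \right)} + 7 \cdot 20 = -1 + 7 \cdot 20 = -1 + 140 = 139$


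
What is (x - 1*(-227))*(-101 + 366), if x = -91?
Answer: 36040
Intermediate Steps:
(x - 1*(-227))*(-101 + 366) = (-91 - 1*(-227))*(-101 + 366) = (-91 + 227)*265 = 136*265 = 36040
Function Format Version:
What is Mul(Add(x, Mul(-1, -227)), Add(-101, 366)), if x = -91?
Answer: 36040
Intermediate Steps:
Mul(Add(x, Mul(-1, -227)), Add(-101, 366)) = Mul(Add(-91, Mul(-1, -227)), Add(-101, 366)) = Mul(Add(-91, 227), 265) = Mul(136, 265) = 36040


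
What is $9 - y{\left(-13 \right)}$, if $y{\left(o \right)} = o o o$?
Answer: $2206$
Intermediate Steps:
$y{\left(o \right)} = o^{3}$ ($y{\left(o \right)} = o^{2} o = o^{3}$)
$9 - y{\left(-13 \right)} = 9 - \left(-13\right)^{3} = 9 - -2197 = 9 + 2197 = 2206$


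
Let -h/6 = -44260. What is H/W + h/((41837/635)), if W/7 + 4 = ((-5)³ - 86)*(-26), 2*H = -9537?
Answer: 12941662289331/3210906076 ≈ 4030.5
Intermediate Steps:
h = 265560 (h = -6*(-44260) = 265560)
H = -9537/2 (H = (½)*(-9537) = -9537/2 ≈ -4768.5)
W = 38374 (W = -28 + 7*(((-5)³ - 86)*(-26)) = -28 + 7*((-125 - 86)*(-26)) = -28 + 7*(-211*(-26)) = -28 + 7*5486 = -28 + 38402 = 38374)
H/W + h/((41837/635)) = -9537/2/38374 + 265560/((41837/635)) = -9537/2*1/38374 + 265560/((41837*(1/635))) = -9537/76748 + 265560/(41837/635) = -9537/76748 + 265560*(635/41837) = -9537/76748 + 168630600/41837 = 12941662289331/3210906076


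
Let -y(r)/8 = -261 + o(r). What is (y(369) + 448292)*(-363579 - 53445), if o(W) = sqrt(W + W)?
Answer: -187819269120 + 10008576*sqrt(82) ≈ -1.8773e+11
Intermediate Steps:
o(W) = sqrt(2)*sqrt(W) (o(W) = sqrt(2*W) = sqrt(2)*sqrt(W))
y(r) = 2088 - 8*sqrt(2)*sqrt(r) (y(r) = -8*(-261 + sqrt(2)*sqrt(r)) = 2088 - 8*sqrt(2)*sqrt(r))
(y(369) + 448292)*(-363579 - 53445) = ((2088 - 8*sqrt(2)*sqrt(369)) + 448292)*(-363579 - 53445) = ((2088 - 8*sqrt(2)*3*sqrt(41)) + 448292)*(-417024) = ((2088 - 24*sqrt(82)) + 448292)*(-417024) = (450380 - 24*sqrt(82))*(-417024) = -187819269120 + 10008576*sqrt(82)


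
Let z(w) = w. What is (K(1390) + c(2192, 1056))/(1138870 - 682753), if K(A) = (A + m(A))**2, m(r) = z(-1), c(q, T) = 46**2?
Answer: 1931437/456117 ≈ 4.2345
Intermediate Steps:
c(q, T) = 2116
m(r) = -1
K(A) = (-1 + A)**2 (K(A) = (A - 1)**2 = (-1 + A)**2)
(K(1390) + c(2192, 1056))/(1138870 - 682753) = ((-1 + 1390)**2 + 2116)/(1138870 - 682753) = (1389**2 + 2116)/456117 = (1929321 + 2116)*(1/456117) = 1931437*(1/456117) = 1931437/456117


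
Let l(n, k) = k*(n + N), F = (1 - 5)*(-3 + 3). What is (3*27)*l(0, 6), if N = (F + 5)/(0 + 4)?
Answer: 1215/2 ≈ 607.50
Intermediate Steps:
F = 0 (F = -4*0 = 0)
N = 5/4 (N = (0 + 5)/(0 + 4) = 5/4 ≈ 1.2500)
l(n, k) = k*(5/4 + n) (l(n, k) = k*(n + 5/4) = k*(5/4 + n))
(3*27)*l(0, 6) = (3*27)*((¼)*6*(5 + 4*0)) = 81*((¼)*6*(5 + 0)) = 81*((¼)*6*5) = 81*(15/2) = 1215/2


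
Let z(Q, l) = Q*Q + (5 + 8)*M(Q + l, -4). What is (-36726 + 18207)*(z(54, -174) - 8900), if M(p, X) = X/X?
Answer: 110576949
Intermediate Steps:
M(p, X) = 1
z(Q, l) = 13 + Q² (z(Q, l) = Q*Q + (5 + 8)*1 = Q² + 13*1 = Q² + 13 = 13 + Q²)
(-36726 + 18207)*(z(54, -174) - 8900) = (-36726 + 18207)*((13 + 54²) - 8900) = -18519*((13 + 2916) - 8900) = -18519*(2929 - 8900) = -18519*(-5971) = 110576949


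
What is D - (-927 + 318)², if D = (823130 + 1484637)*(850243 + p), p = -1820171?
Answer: -2238368201657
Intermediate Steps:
D = -2238367830776 (D = (823130 + 1484637)*(850243 - 1820171) = 2307767*(-969928) = -2238367830776)
D - (-927 + 318)² = -2238367830776 - (-927 + 318)² = -2238367830776 - 1*(-609)² = -2238367830776 - 1*370881 = -2238367830776 - 370881 = -2238368201657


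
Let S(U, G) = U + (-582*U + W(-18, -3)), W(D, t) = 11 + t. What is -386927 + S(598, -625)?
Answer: -734357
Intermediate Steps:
S(U, G) = 8 - 581*U (S(U, G) = U + (-582*U + (11 - 3)) = U + (-582*U + 8) = U + (8 - 582*U) = 8 - 581*U)
-386927 + S(598, -625) = -386927 + (8 - 581*598) = -386927 + (8 - 347438) = -386927 - 347430 = -734357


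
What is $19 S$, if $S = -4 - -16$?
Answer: $228$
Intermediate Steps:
$S = 12$ ($S = -4 + 16 = 12$)
$19 S = 19 \cdot 12 = 228$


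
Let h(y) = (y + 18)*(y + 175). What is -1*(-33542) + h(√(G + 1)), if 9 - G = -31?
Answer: 36733 + 193*√41 ≈ 37969.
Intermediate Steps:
G = 40 (G = 9 - 1*(-31) = 9 + 31 = 40)
h(y) = (18 + y)*(175 + y)
-1*(-33542) + h(√(G + 1)) = -1*(-33542) + (3150 + (√(40 + 1))² + 193*√(40 + 1)) = 33542 + (3150 + (√41)² + 193*√41) = 33542 + (3150 + 41 + 193*√41) = 33542 + (3191 + 193*√41) = 36733 + 193*√41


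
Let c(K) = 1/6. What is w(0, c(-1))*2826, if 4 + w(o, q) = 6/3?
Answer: -5652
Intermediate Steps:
c(K) = ⅙
w(o, q) = -2 (w(o, q) = -4 + 6/3 = -4 + 6*(⅓) = -4 + 2 = -2)
w(0, c(-1))*2826 = -2*2826 = -5652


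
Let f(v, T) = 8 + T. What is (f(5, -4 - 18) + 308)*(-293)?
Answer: -86142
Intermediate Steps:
(f(5, -4 - 18) + 308)*(-293) = ((8 + (-4 - 18)) + 308)*(-293) = ((8 - 22) + 308)*(-293) = (-14 + 308)*(-293) = 294*(-293) = -86142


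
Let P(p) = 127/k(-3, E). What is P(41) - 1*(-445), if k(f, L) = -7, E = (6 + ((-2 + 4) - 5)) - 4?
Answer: 2988/7 ≈ 426.86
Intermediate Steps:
E = -1 (E = (6 + (2 - 5)) - 4 = (6 - 3) - 4 = 3 - 4 = -1)
P(p) = -127/7 (P(p) = 127/(-7) = 127*(-⅐) = -127/7)
P(41) - 1*(-445) = -127/7 - 1*(-445) = -127/7 + 445 = 2988/7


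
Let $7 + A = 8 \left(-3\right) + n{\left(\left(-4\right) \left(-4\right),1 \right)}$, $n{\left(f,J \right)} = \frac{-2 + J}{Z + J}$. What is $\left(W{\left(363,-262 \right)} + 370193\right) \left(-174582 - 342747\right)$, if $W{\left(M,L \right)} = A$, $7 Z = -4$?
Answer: $-191494330197$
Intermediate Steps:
$Z = - \frac{4}{7}$ ($Z = \frac{1}{7} \left(-4\right) = - \frac{4}{7} \approx -0.57143$)
$n{\left(f,J \right)} = \frac{-2 + J}{- \frac{4}{7} + J}$
$A = - \frac{100}{3}$ ($A = -7 + \left(8 \left(-3\right) + \frac{7 \left(-2 + 1\right)}{-4 + 7 \cdot 1}\right) = -7 - \left(24 - 7 \frac{1}{-4 + 7} \left(-1\right)\right) = -7 - \left(24 - 7 \cdot \frac{1}{3} \left(-1\right)\right) = -7 - \left(24 - - \frac{7}{3}\right) = -7 - \frac{79}{3} = - \frac{100}{3} \approx -33.333$)
$W{\left(M,L \right)} = - \frac{100}{3}$
$\left(W{\left(363,-262 \right)} + 370193\right) \left(-174582 - 342747\right) = \left(- \frac{100}{3} + 370193\right) \left(-174582 - 342747\right) = \frac{1110479}{3} \left(-517329\right) = -191494330197$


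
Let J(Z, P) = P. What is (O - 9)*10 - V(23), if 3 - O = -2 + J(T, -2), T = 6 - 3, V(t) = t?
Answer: -43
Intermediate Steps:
T = 3
O = 7 (O = 3 - (-2 - 2) = 3 - 1*(-4) = 3 + 4 = 7)
(O - 9)*10 - V(23) = (7 - 9)*10 - 1*23 = -2*10 - 23 = -20 - 23 = -43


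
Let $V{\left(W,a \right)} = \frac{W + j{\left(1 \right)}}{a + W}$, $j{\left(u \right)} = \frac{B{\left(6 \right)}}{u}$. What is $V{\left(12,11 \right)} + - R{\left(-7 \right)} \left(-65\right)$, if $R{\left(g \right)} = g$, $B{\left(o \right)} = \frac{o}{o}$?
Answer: $- \frac{10452}{23} \approx -454.43$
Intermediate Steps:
$B{\left(o \right)} = 1$
$j{\left(u \right)} = \frac{1}{u}$ ($j{\left(u \right)} = 1 \frac{1}{u} = \frac{1}{u}$)
$V{\left(W,a \right)} = \frac{1 + W}{W + a}$ ($V{\left(W,a \right)} = \frac{W + 1^{-1}}{a + W} = \frac{W + 1}{W + a} = \frac{1 + W}{W + a}$)
$V{\left(12,11 \right)} + - R{\left(-7 \right)} \left(-65\right) = \frac{1 + 12}{12 + 11} + \left(-1\right) \left(-7\right) \left(-65\right) = \frac{1}{23} \cdot 13 + 7 \left(-65\right) = \frac{1}{23} \cdot 13 - 455 = \frac{13}{23} - 455 = - \frac{10452}{23}$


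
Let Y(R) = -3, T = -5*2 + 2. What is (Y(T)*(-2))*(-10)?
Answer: -60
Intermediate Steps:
T = -8 (T = -10 + 2 = -8)
(Y(T)*(-2))*(-10) = -3*(-2)*(-10) = 6*(-10) = -60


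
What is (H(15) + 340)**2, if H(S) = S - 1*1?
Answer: 125316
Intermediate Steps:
H(S) = -1 + S (H(S) = S - 1 = -1 + S)
(H(15) + 340)**2 = ((-1 + 15) + 340)**2 = (14 + 340)**2 = 354**2 = 125316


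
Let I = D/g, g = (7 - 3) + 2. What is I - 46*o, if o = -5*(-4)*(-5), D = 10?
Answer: 13805/3 ≈ 4601.7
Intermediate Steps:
o = -100 (o = 20*(-5) = -100)
g = 6 (g = 4 + 2 = 6)
I = 5/3 (I = 10/6 = 10*(⅙) = 5/3 ≈ 1.6667)
I - 46*o = 5/3 - 46*(-100) = 5/3 + 4600 = 13805/3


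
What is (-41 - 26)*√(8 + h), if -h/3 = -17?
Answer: -67*√59 ≈ -514.64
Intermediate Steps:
h = 51 (h = -3*(-17) = 51)
(-41 - 26)*√(8 + h) = (-41 - 26)*√(8 + 51) = -67*√59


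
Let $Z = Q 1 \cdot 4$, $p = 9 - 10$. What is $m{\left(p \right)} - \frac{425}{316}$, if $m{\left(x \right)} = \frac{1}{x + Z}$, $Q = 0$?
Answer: $- \frac{741}{316} \approx -2.3449$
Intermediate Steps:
$p = -1$
$Z = 0$ ($Z = 0 \cdot 1 \cdot 4 = 0 \cdot 4 = 0$)
$m{\left(x \right)} = \frac{1}{x}$ ($m{\left(x \right)} = \frac{1}{x + 0} = \frac{1}{x}$)
$m{\left(p \right)} - \frac{425}{316} = \frac{1}{-1} - \frac{425}{316} = -1 - 425 \cdot \frac{1}{316} = -1 - \frac{425}{316} = - \frac{741}{316}$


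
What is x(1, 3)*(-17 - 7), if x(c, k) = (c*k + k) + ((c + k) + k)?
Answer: -312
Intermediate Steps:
x(c, k) = c + 3*k + c*k (x(c, k) = (k + c*k) + (c + 2*k) = c + 3*k + c*k)
x(1, 3)*(-17 - 7) = (1 + 3*3 + 1*3)*(-17 - 7) = (1 + 9 + 3)*(-24) = 13*(-24) = -312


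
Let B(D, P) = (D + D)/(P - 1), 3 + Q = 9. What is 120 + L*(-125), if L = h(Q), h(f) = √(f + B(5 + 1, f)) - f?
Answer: 870 - 25*√210 ≈ 507.72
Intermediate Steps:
Q = 6 (Q = -3 + 9 = 6)
B(D, P) = 2*D/(-1 + P) (B(D, P) = (2*D)/(-1 + P) = 2*D/(-1 + P))
h(f) = √(f + 12/(-1 + f)) - f (h(f) = √(f + 2*(5 + 1)/(-1 + f)) - f = √(f + 2*6/(-1 + f)) - f = √(f + 12/(-1 + f)) - f)
L = -6 + √210/5 (L = √((12 + 6*(-1 + 6))/(-1 + 6)) - 1*6 = √((12 + 6*5)/5) - 6 = √((12 + 30)/5) - 6 = √((⅕)*42) - 6 = √(42/5) - 6 = √210/5 - 6 = -6 + √210/5 ≈ -3.1017)
120 + L*(-125) = 120 + (-6 + √210/5)*(-125) = 120 + (750 - 25*√210) = 870 - 25*√210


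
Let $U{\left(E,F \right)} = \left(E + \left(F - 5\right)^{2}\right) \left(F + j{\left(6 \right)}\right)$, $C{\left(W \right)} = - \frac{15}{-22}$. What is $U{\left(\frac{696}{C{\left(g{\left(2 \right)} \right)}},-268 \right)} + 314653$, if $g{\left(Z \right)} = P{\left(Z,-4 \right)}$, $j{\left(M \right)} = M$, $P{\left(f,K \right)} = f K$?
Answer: $- \frac{97396973}{5} \approx -1.9479 \cdot 10^{7}$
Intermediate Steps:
$P{\left(f,K \right)} = K f$
$g{\left(Z \right)} = - 4 Z$
$C{\left(W \right)} = \frac{15}{22}$ ($C{\left(W \right)} = \left(-15\right) \left(- \frac{1}{22}\right) = \frac{15}{22}$)
$U{\left(E,F \right)} = \left(6 + F\right) \left(E + \left(-5 + F\right)^{2}\right)$ ($U{\left(E,F \right)} = \left(E + \left(F - 5\right)^{2}\right) \left(F + 6\right) = \left(E + \left(-5 + F\right)^{2}\right) \left(6 + F\right) = \left(6 + F\right) \left(E + \left(-5 + F\right)^{2}\right)$)
$U{\left(\frac{696}{C{\left(g{\left(2 \right)} \right)}},-268 \right)} + 314653 = \left(6 \frac{696}{\frac{15}{22}} + 6 \left(-5 - 268\right)^{2} + \frac{696}{\frac{15}{22}} \left(-268\right) - 268 \left(-5 - 268\right)^{2}\right) + 314653 = \left(6 \cdot 696 \cdot \frac{22}{15} + 6 \left(-273\right)^{2} + 696 \cdot \frac{22}{15} \left(-268\right) - 268 \left(-273\right)^{2}\right) + 314653 = \left(6 \cdot \frac{5104}{5} + 6 \cdot 74529 + \frac{5104}{5} \left(-268\right) - 19973772\right) + 314653 = \left(\frac{30624}{5} + 447174 - \frac{1367872}{5} - 19973772\right) + 314653 = - \frac{98970238}{5} + 314653 = - \frac{97396973}{5}$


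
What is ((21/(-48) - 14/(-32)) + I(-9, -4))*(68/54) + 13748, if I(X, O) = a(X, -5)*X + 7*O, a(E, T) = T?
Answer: 371774/27 ≈ 13769.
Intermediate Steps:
I(X, O) = -5*X + 7*O
((21/(-48) - 14/(-32)) + I(-9, -4))*(68/54) + 13748 = ((21/(-48) - 14/(-32)) + (-5*(-9) + 7*(-4)))*(68/54) + 13748 = ((21*(-1/48) - 14*(-1/32)) + (45 - 28))*(68*(1/54)) + 13748 = ((-7/16 + 7/16) + 17)*(34/27) + 13748 = (0 + 17)*(34/27) + 13748 = 17*(34/27) + 13748 = 578/27 + 13748 = 371774/27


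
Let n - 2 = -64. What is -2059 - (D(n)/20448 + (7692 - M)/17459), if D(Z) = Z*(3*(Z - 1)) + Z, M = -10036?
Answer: -91954045567/44625204 ≈ -2060.6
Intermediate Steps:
n = -62 (n = 2 - 64 = -62)
D(Z) = Z + Z*(-3 + 3*Z) (D(Z) = Z*(3*(-1 + Z)) + Z = Z*(-3 + 3*Z) + Z = Z + Z*(-3 + 3*Z))
-2059 - (D(n)/20448 + (7692 - M)/17459) = -2059 - (-62*(-2 + 3*(-62))/20448 + (7692 - 1*(-10036))/17459) = -2059 - (-62*(-2 - 186)*(1/20448) + (7692 + 10036)*(1/17459)) = -2059 - (-62*(-188)*(1/20448) + 17728*(1/17459)) = -2059 - (11656*(1/20448) + 17728/17459) = -2059 - (1457/2556 + 17728/17459) = -2059 - 1*70750531/44625204 = -2059 - 70750531/44625204 = -91954045567/44625204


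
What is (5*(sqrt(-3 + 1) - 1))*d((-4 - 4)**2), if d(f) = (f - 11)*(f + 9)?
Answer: -19345 + 19345*I*sqrt(2) ≈ -19345.0 + 27358.0*I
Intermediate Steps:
d(f) = (-11 + f)*(9 + f)
(5*(sqrt(-3 + 1) - 1))*d((-4 - 4)**2) = (5*(sqrt(-3 + 1) - 1))*(-99 + ((-4 - 4)**2)**2 - 2*(-4 - 4)**2) = (5*(sqrt(-2) - 1))*(-99 + ((-8)**2)**2 - 2*(-8)**2) = (5*(I*sqrt(2) - 1))*(-99 + 64**2 - 2*64) = (5*(-1 + I*sqrt(2)))*(-99 + 4096 - 128) = (-5 + 5*I*sqrt(2))*3869 = -19345 + 19345*I*sqrt(2)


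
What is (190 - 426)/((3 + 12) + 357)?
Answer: -59/93 ≈ -0.63441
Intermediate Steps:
(190 - 426)/((3 + 12) + 357) = -236/(15 + 357) = -236/372 = -236*1/372 = -59/93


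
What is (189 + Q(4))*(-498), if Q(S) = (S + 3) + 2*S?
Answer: -101592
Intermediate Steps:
Q(S) = 3 + 3*S (Q(S) = (3 + S) + 2*S = 3 + 3*S)
(189 + Q(4))*(-498) = (189 + (3 + 3*4))*(-498) = (189 + (3 + 12))*(-498) = (189 + 15)*(-498) = 204*(-498) = -101592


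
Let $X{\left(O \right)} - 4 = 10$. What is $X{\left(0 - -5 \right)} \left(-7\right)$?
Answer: $-98$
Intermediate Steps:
$X{\left(O \right)} = 14$ ($X{\left(O \right)} = 4 + 10 = 14$)
$X{\left(0 - -5 \right)} \left(-7\right) = 14 \left(-7\right) = -98$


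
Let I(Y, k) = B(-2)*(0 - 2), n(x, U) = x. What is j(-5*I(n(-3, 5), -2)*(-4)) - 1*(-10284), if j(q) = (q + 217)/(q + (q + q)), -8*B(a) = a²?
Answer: 205759/20 ≈ 10288.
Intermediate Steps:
B(a) = -a²/8
I(Y, k) = 1 (I(Y, k) = (-⅛*(-2)²)*(0 - 2) = -⅛*4*(-2) = -½*(-2) = 1)
j(q) = (217 + q)/(3*q) (j(q) = (217 + q)/(q + 2*q) = (217 + q)/((3*q)) = (217 + q)*(1/(3*q)) = (217 + q)/(3*q))
j(-5*I(n(-3, 5), -2)*(-4)) - 1*(-10284) = (217 - 5*1*(-4))/(3*((-5*1*(-4)))) - 1*(-10284) = (217 - 5*(-4))/(3*((-5*(-4)))) + 10284 = (⅓)*(217 + 20)/20 + 10284 = (⅓)*(1/20)*237 + 10284 = 79/20 + 10284 = 205759/20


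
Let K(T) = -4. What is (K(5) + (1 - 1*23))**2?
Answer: 676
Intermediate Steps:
(K(5) + (1 - 1*23))**2 = (-4 + (1 - 1*23))**2 = (-4 + (1 - 23))**2 = (-4 - 22)**2 = (-26)**2 = 676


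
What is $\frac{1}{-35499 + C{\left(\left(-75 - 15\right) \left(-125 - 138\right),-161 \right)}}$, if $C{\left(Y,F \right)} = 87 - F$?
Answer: $- \frac{1}{35251} \approx -2.8368 \cdot 10^{-5}$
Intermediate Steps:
$\frac{1}{-35499 + C{\left(\left(-75 - 15\right) \left(-125 - 138\right),-161 \right)}} = \frac{1}{-35499 + \left(87 - -161\right)} = \frac{1}{-35499 + \left(87 + 161\right)} = \frac{1}{-35499 + 248} = \frac{1}{-35251} = - \frac{1}{35251}$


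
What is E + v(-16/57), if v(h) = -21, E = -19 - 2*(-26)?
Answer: 12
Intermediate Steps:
E = 33 (E = -19 + 52 = 33)
E + v(-16/57) = 33 - 21 = 12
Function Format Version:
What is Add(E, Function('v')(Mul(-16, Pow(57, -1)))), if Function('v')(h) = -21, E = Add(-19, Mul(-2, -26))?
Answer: 12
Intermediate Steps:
E = 33 (E = Add(-19, 52) = 33)
Add(E, Function('v')(Mul(-16, Pow(57, -1)))) = Add(33, -21) = 12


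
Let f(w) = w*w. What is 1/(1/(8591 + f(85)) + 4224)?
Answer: 15816/66806785 ≈ 0.00023674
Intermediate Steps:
f(w) = w**2
1/(1/(8591 + f(85)) + 4224) = 1/(1/(8591 + 85**2) + 4224) = 1/(1/(8591 + 7225) + 4224) = 1/(1/15816 + 4224) = 1/(66806785/15816) = 15816/66806785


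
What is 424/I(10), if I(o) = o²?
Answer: 106/25 ≈ 4.2400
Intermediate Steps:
424/I(10) = 424/(10²) = 424/100 = 424*(1/100) = 106/25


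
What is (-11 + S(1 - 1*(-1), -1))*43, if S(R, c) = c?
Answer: -516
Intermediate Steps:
(-11 + S(1 - 1*(-1), -1))*43 = (-11 - 1)*43 = -12*43 = -516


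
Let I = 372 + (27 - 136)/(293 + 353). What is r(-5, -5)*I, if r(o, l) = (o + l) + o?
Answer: -3603045/646 ≈ -5577.5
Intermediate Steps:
r(o, l) = l + 2*o (r(o, l) = (l + o) + o = l + 2*o)
I = 240203/646 (I = 372 - 109/646 = 240203/646 ≈ 371.83)
r(-5, -5)*I = (-5 + 2*(-5))*(240203/646) = (-5 - 10)*(240203/646) = -15*240203/646 = -3603045/646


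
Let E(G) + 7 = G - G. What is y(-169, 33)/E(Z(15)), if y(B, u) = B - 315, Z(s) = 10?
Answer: 484/7 ≈ 69.143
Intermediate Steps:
E(G) = -7 (E(G) = -7 + (G - G) = -7 + 0 = -7)
y(B, u) = -315 + B
y(-169, 33)/E(Z(15)) = (-315 - 169)/(-7) = -484*(-⅐) = 484/7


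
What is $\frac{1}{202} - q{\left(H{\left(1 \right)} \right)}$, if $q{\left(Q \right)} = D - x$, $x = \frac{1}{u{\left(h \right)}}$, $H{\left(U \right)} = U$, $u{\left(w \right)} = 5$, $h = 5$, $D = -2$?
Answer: $\frac{2227}{1010} \approx 2.2049$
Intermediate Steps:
$x = \frac{1}{5} \approx 0.2$
$q{\left(Q \right)} = - \frac{11}{5}$ ($q{\left(Q \right)} = -2 - \frac{1}{5} = - \frac{11}{5}$)
$\frac{1}{202} - q{\left(H{\left(1 \right)} \right)} = \frac{1}{202} - - \frac{11}{5} = \frac{1}{202} + \frac{11}{5} = \frac{2227}{1010}$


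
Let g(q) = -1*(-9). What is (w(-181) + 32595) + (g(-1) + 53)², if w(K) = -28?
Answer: 36411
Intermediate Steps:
g(q) = 9
(w(-181) + 32595) + (g(-1) + 53)² = (-28 + 32595) + (9 + 53)² = 32567 + 62² = 32567 + 3844 = 36411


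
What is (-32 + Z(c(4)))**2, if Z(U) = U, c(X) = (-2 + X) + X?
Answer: 676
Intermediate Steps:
c(X) = -2 + 2*X
(-32 + Z(c(4)))**2 = (-32 + (-2 + 2*4))**2 = (-32 + (-2 + 8))**2 = (-32 + 6)**2 = (-26)**2 = 676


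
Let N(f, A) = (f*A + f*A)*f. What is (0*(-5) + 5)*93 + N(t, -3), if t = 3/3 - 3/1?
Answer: 441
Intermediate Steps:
t = -2 (t = 3*(⅓) - 3*1 = 1 - 3 = -2)
N(f, A) = 2*A*f² (N(f, A) = (A*f + A*f)*f = (2*A*f)*f = 2*A*f²)
(0*(-5) + 5)*93 + N(t, -3) = (0*(-5) + 5)*93 + 2*(-3)*(-2)² = (0 + 5)*93 + 2*(-3)*4 = 5*93 - 24 = 465 - 24 = 441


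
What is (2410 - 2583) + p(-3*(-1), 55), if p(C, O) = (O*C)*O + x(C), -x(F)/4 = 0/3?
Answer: 8902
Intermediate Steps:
x(F) = 0 (x(F) = -0/3 = -4*0 = 0)
p(C, O) = C*O² (p(C, O) = (O*C)*O + 0 = (C*O)*O + 0 = C*O² + 0 = C*O²)
(2410 - 2583) + p(-3*(-1), 55) = (2410 - 2583) - 3*(-1)*55² = -173 + 3*3025 = -173 + 9075 = 8902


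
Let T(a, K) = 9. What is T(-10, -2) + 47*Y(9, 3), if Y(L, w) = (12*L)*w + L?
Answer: 15660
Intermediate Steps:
Y(L, w) = L + 12*L*w (Y(L, w) = 12*L*w + L = L + 12*L*w)
T(-10, -2) + 47*Y(9, 3) = 9 + 47*(9*(1 + 12*3)) = 9 + 47*(9*(1 + 36)) = 9 + 47*(9*37) = 9 + 47*333 = 9 + 15651 = 15660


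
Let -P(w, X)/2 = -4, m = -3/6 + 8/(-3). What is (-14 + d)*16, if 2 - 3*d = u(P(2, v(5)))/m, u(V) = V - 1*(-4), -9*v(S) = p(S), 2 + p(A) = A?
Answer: -11008/57 ≈ -193.12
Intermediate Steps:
p(A) = -2 + A
v(S) = 2/9 - S/9 (v(S) = -(-2 + S)/9 = 2/9 - S/9)
m = -19/6 (m = -3*⅙ + 8*(-⅓) = -½ - 8/3 = -19/6 ≈ -3.1667)
P(w, X) = 8 (P(w, X) = -2*(-4) = 8)
u(V) = 4 + V (u(V) = V + 4 = 4 + V)
d = 110/57 (d = ⅔ - (4 + 8)/(3*(-19/6)) = ⅔ - 4*(-6)/19 = ⅔ - ⅓*(-72/19) = ⅔ + 24/19 = 110/57 ≈ 1.9298)
(-14 + d)*16 = (-14 + 110/57)*16 = -688/57*16 = -11008/57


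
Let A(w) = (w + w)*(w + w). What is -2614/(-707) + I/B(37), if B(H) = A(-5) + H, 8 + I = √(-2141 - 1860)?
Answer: 352462/96859 + I*√4001/137 ≈ 3.6389 + 0.4617*I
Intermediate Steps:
I = -8 + I*√4001 (I = -8 + √(-2141 - 1860) = -8 + √(-4001) = -8 + I*√4001 ≈ -8.0 + 63.253*I)
A(w) = 4*w² (A(w) = (2*w)*(2*w) = 4*w²)
B(H) = 100 + H (B(H) = 4*(-5)² + H = 4*25 + H = 100 + H)
-2614/(-707) + I/B(37) = -2614/(-707) + (-8 + I*√4001)/(100 + 37) = -2614*(-1/707) + (-8 + I*√4001)/137 = 2614/707 + (-8 + I*√4001)*(1/137) = 2614/707 + (-8/137 + I*√4001/137) = 352462/96859 + I*√4001/137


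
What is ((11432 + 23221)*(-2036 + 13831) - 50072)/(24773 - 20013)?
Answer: 408682063/4760 ≈ 85858.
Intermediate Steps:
((11432 + 23221)*(-2036 + 13831) - 50072)/(24773 - 20013) = (34653*11795 - 50072)/4760 = (408732135 - 50072)*(1/4760) = 408682063*(1/4760) = 408682063/4760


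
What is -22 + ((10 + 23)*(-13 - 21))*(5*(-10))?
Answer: 56078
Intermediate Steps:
-22 + ((10 + 23)*(-13 - 21))*(5*(-10)) = -22 + (33*(-34))*(-50) = -22 - 1122*(-50) = -22 + 56100 = 56078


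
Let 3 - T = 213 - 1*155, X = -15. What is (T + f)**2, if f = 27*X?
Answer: 211600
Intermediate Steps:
T = -55 (T = 3 - (213 - 1*155) = 3 - (213 - 155) = 3 - 1*58 = 3 - 58 = -55)
f = -405 (f = 27*(-15) = -405)
(T + f)**2 = (-55 - 405)**2 = (-460)**2 = 211600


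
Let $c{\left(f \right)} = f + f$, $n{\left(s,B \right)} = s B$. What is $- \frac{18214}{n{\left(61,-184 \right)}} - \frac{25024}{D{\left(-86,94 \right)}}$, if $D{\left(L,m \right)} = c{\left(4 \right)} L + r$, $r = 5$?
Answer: $\frac{146654769}{3832996} \approx 38.261$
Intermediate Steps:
$n{\left(s,B \right)} = B s$
$c{\left(f \right)} = 2 f$
$D{\left(L,m \right)} = 5 + 8 L$ ($D{\left(L,m \right)} = 2 \cdot 4 L + 5 = 8 L + 5 = 5 + 8 L$)
$- \frac{18214}{n{\left(61,-184 \right)}} - \frac{25024}{D{\left(-86,94 \right)}} = - \frac{18214}{\left(-184\right) 61} - \frac{25024}{5 + 8 \left(-86\right)} = - \frac{18214}{-11224} - \frac{25024}{5 - 688} = \left(-18214\right) \left(- \frac{1}{11224}\right) - \frac{25024}{-683} = \frac{9107}{5612} - - \frac{25024}{683} = \frac{9107}{5612} + \frac{25024}{683} = \frac{146654769}{3832996}$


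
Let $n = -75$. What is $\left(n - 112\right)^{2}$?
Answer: $34969$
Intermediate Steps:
$\left(n - 112\right)^{2} = \left(-75 - 112\right)^{2} = \left(-187\right)^{2} = 34969$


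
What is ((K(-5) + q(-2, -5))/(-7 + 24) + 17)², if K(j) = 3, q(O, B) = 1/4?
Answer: 1366561/4624 ≈ 295.54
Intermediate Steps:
q(O, B) = ¼
((K(-5) + q(-2, -5))/(-7 + 24) + 17)² = ((3 + ¼)/(-7 + 24) + 17)² = ((13/4)/17 + 17)² = ((13/4)*(1/17) + 17)² = (13/68 + 17)² = (1169/68)² = 1366561/4624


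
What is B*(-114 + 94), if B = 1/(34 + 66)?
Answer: -1/5 ≈ -0.20000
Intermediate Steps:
B = 1/100 ≈ 0.010000
B*(-114 + 94) = (-114 + 94)/100 = (1/100)*(-20) = -1/5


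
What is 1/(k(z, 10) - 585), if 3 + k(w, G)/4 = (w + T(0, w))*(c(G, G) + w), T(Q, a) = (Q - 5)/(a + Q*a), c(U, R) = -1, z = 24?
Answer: 6/9551 ≈ 0.00062821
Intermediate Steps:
T(Q, a) = (-5 + Q)/(a + Q*a)
k(w, G) = -12 + 4*(-1 + w)*(w - 5/w) (k(w, G) = -12 + 4*((w + (-5 + 0)/(w*(1 + 0)))*(-1 + w)) = -12 + 4*((w - 5/(w*1))*(-1 + w)) = -12 + 4*((w + 1*(-5)/w)*(-1 + w)) = -12 + 4*((w - 5/w)*(-1 + w)) = -12 + 4*((-1 + w)*(w - 5/w)) = -12 + 4*(-1 + w)*(w - 5/w))
1/(k(z, 10) - 585) = 1/(4*(5 + 24*(-8 + 24**2 - 1*24))/24 - 585) = 1/(4*(1/24)*(5 + 24*(-8 + 576 - 24)) - 585) = 1/(4*(1/24)*(5 + 24*544) - 585) = 1/(4*(1/24)*(5 + 13056) - 585) = 1/(4*(1/24)*13061 - 585) = 1/(13061/6 - 585) = 1/(9551/6) = 6/9551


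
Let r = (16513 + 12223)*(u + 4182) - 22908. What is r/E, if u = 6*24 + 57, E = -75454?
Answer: -62963490/37727 ≈ -1668.9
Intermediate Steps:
u = 201 (u = 144 + 57 = 201)
r = 125926980 (r = (16513 + 12223)*(201 + 4182) - 22908 = 28736*4383 - 22908 = 125949888 - 22908 = 125926980)
r/E = 125926980/(-75454) = 125926980*(-1/75454) = -62963490/37727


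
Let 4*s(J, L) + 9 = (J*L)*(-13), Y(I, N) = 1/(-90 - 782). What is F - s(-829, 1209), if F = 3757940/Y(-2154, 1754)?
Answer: -3280181026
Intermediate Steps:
Y(I, N) = -1/872 (Y(I, N) = 1/(-872) = -1/872)
s(J, L) = -9/4 - 13*J*L/4 (s(J, L) = -9/4 + ((J*L)*(-13))/4 = -9/4 + (-13*J*L)/4 = -9/4 - 13*J*L/4)
F = -3276923680 (F = 3757940/(-1/872) = 3757940*(-872) = -3276923680)
F - s(-829, 1209) = -3276923680 - (-9/4 - 13/4*(-829)*1209) = -3276923680 - (-9/4 + 13029393/4) = -3276923680 - 1*3257346 = -3276923680 - 3257346 = -3280181026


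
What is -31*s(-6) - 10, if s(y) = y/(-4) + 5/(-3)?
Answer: -29/6 ≈ -4.8333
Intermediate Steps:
s(y) = -5/3 - y/4 (s(y) = y*(-¼) + 5*(-⅓) = -y/4 - 5/3 = -5/3 - y/4)
-31*s(-6) - 10 = -31*(-5/3 - ¼*(-6)) - 10 = -31*(-5/3 + 3/2) - 10 = -31*(-⅙) - 10 = 31/6 - 10 = -29/6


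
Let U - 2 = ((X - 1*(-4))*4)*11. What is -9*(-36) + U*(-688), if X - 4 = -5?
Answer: -91868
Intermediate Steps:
X = -1 (X = 4 - 5 = -1)
U = 134 (U = 2 + ((-1 - 1*(-4))*4)*11 = 2 + ((-1 + 4)*4)*11 = 2 + (3*4)*11 = 2 + 12*11 = 2 + 132 = 134)
-9*(-36) + U*(-688) = -9*(-36) + 134*(-688) = 324 - 92192 = -91868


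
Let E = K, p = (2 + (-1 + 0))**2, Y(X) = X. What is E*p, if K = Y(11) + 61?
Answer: 72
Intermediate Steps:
p = 1 (p = (2 - 1)**2 = 1**2 = 1)
K = 72 (K = 11 + 61 = 72)
E = 72
E*p = 72*1 = 72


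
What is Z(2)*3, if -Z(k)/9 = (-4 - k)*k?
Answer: 324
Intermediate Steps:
Z(k) = -9*k*(-4 - k) (Z(k) = -9*(-4 - k)*k = -9*k*(-4 - k))
Z(2)*3 = (9*2*(4 + 2))*3 = (9*2*6)*3 = 108*3 = 324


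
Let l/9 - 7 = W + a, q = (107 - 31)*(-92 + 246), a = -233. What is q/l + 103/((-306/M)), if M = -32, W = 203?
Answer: -17896/391 ≈ -45.770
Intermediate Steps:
q = 11704 (q = 76*154 = 11704)
l = -207 (l = 63 + 9*(203 - 233) = 63 + 9*(-30) = 63 - 270 = -207)
q/l + 103/((-306/M)) = 11704/(-207) + 103/((-306/(-32))) = 11704*(-1/207) + 103/((-306*(-1/32))) = -11704/207 + 103/(153/16) = -11704/207 + 103*(16/153) = -11704/207 + 1648/153 = -17896/391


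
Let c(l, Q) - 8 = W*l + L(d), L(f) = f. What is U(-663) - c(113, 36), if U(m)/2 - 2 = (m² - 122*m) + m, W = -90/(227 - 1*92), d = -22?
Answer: 3119032/3 ≈ 1.0397e+6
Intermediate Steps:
W = -⅔ (W = -90/(227 - 92) = -90/135 = -90*1/135 = -⅔ ≈ -0.66667)
c(l, Q) = -14 - 2*l/3 (c(l, Q) = 8 + (-2*l/3 - 22) = 8 + (-22 - 2*l/3) = -14 - 2*l/3)
U(m) = 4 - 242*m + 2*m² (U(m) = 4 + 2*((m² - 122*m) + m) = 4 + 2*(m² - 121*m) = 4 + (-242*m + 2*m²) = 4 - 242*m + 2*m²)
U(-663) - c(113, 36) = (4 - 242*(-663) + 2*(-663)²) - (-14 - ⅔*113) = (4 + 160446 + 2*439569) - (-14 - 226/3) = (4 + 160446 + 879138) - 1*(-268/3) = 1039588 + 268/3 = 3119032/3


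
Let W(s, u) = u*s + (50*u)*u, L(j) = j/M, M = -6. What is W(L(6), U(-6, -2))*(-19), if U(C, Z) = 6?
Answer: -34086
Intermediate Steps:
L(j) = -j/6 (L(j) = j/(-6) = j*(-⅙) = -j/6)
W(s, u) = 50*u² + s*u (W(s, u) = s*u + 50*u² = 50*u² + s*u)
W(L(6), U(-6, -2))*(-19) = (6*(-⅙*6 + 50*6))*(-19) = (6*(-1 + 300))*(-19) = (6*299)*(-19) = 1794*(-19) = -34086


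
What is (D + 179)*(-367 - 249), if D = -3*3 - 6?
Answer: -101024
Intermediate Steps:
D = -15 (D = -9 - 6 = -15)
(D + 179)*(-367 - 249) = (-15 + 179)*(-367 - 249) = 164*(-616) = -101024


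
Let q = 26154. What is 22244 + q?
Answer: 48398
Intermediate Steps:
22244 + q = 22244 + 26154 = 48398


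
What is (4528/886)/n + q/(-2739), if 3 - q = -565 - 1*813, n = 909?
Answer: -183303217/367653231 ≈ -0.49858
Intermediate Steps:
q = 1381 (q = 3 - (-565 - 1*813) = 3 - (-565 - 813) = 3 - 1*(-1378) = 3 + 1378 = 1381)
(4528/886)/n + q/(-2739) = (4528/886)/909 + 1381/(-2739) = (4528*(1/886))*(1/909) + 1381*(-1/2739) = (2264/443)*(1/909) - 1381/2739 = 2264/402687 - 1381/2739 = -183303217/367653231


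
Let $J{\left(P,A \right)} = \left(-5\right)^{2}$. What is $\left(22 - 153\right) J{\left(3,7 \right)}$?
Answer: $-3275$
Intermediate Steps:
$J{\left(P,A \right)} = 25$
$\left(22 - 153\right) J{\left(3,7 \right)} = \left(22 - 153\right) 25 = \left(-131\right) 25 = -3275$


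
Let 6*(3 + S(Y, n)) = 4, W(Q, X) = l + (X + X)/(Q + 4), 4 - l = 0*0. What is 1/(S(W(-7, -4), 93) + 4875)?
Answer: 3/14618 ≈ 0.00020523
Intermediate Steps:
l = 4 (l = 4 - 0*0 = 4 - 1*0 = 4 + 0 = 4)
W(Q, X) = 4 + 2*X/(4 + Q) (W(Q, X) = 4 + (X + X)/(Q + 4) = 4 + (2*X)/(4 + Q) = 4 + 2*X/(4 + Q))
S(Y, n) = -7/3 (S(Y, n) = -3 + (⅙)*4 = -3 + ⅔ = -7/3)
1/(S(W(-7, -4), 93) + 4875) = 1/(-7/3 + 4875) = 1/(14618/3) = 3/14618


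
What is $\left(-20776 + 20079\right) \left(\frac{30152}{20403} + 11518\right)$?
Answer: $- \frac{163817238482}{20403} \approx -8.0291 \cdot 10^{6}$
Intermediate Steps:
$\left(-20776 + 20079\right) \left(\frac{30152}{20403} + 11518\right) = - 697 \left(30152 \cdot \frac{1}{20403} + 11518\right) = - 697 \left(\frac{30152}{20403} + 11518\right) = \left(-697\right) \frac{235031906}{20403} = - \frac{163817238482}{20403}$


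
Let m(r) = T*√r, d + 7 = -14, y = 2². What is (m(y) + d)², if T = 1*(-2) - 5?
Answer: 1225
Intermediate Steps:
y = 4
d = -21 (d = -7 - 14 = -21)
T = -7 (T = -2 - 5 = -7)
m(r) = -7*√r
(m(y) + d)² = (-7*√4 - 21)² = (-7*2 - 21)² = (-14 - 21)² = (-35)² = 1225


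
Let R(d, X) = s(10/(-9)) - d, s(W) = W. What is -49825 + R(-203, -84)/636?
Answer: -285196483/5724 ≈ -49825.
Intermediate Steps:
R(d, X) = -10/9 - d (R(d, X) = 10/(-9) - d = 10*(-⅑) - d = -10/9 - d)
-49825 + R(-203, -84)/636 = -49825 + (-10/9 - 1*(-203))/636 = -49825 + (-10/9 + 203)*(1/636) = -49825 + (1817/9)*(1/636) = -49825 + 1817/5724 = -285196483/5724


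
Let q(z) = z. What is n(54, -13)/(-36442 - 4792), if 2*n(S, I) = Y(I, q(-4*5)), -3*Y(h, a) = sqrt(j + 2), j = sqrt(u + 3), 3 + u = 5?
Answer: sqrt(2 + sqrt(5))/247404 ≈ 8.3191e-6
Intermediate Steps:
u = 2 (u = -3 + 5 = 2)
j = sqrt(5) (j = sqrt(2 + 3) = sqrt(5) ≈ 2.2361)
Y(h, a) = -sqrt(2 + sqrt(5))/3 (Y(h, a) = -sqrt(sqrt(5) + 2)/3 = -sqrt(2 + sqrt(5))/3)
n(S, I) = -sqrt(2 + sqrt(5))/6 (n(S, I) = (-sqrt(2 + sqrt(5))/3)/2 = -sqrt(2 + sqrt(5))/6)
n(54, -13)/(-36442 - 4792) = (-sqrt(2 + sqrt(5))/6)/(-36442 - 4792) = -sqrt(2 + sqrt(5))/6/(-41234) = -sqrt(2 + sqrt(5))/6*(-1/41234) = sqrt(2 + sqrt(5))/247404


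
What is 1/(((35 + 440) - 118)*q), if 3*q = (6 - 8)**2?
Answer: 1/476 ≈ 0.0021008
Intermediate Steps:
q = 4/3 (q = (6 - 8)**2/3 = (1/3)*(-2)**2 = (1/3)*4 = 4/3 ≈ 1.3333)
1/(((35 + 440) - 118)*q) = 1/(((35 + 440) - 118)*(4/3)) = (3/4)/(475 - 118) = (3/4)/357 = (1/357)*(3/4) = 1/476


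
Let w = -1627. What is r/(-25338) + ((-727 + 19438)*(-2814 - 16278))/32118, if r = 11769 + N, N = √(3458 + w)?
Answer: -502882343111/45211438 - √1831/25338 ≈ -11123.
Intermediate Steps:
N = √1831 (N = √(3458 - 1627) = √1831 ≈ 42.790)
r = 11769 + √1831 ≈ 11812.
r/(-25338) + ((-727 + 19438)*(-2814 - 16278))/32118 = (11769 + √1831)/(-25338) + ((-727 + 19438)*(-2814 - 16278))/32118 = (11769 + √1831)*(-1/25338) + (18711*(-19092))*(1/32118) = (-3923/8446 - √1831/25338) - 357230412*1/32118 = (-3923/8446 - √1831/25338) - 59538402/5353 = -502882343111/45211438 - √1831/25338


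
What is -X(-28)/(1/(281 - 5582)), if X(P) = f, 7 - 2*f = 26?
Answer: -100719/2 ≈ -50360.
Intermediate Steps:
f = -19/2 (f = 7/2 - ½*26 = 7/2 - 13 = -19/2 ≈ -9.5000)
X(P) = -19/2
-X(-28)/(1/(281 - 5582)) = -(-19)/(2*(1/(281 - 5582))) = -(-19)/(2*(1/(-5301))) = -(-19)/(2*(-1/5301)) = -(-19)*(-5301)/2 = -1*100719/2 = -100719/2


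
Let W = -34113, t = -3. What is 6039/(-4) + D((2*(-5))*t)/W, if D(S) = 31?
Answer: -206008531/136452 ≈ -1509.8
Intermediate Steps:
6039/(-4) + D((2*(-5))*t)/W = 6039/(-4) + 31/(-34113) = 6039*(-¼) + 31*(-1/34113) = -6039/4 - 31/34113 = -206008531/136452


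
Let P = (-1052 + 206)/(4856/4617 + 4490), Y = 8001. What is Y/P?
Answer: -9216790177/216999 ≈ -42474.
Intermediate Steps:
P = -1952991/10367593 (P = -846/(4856*(1/4617) + 4490) = -846/(4856/4617 + 4490) = -846/20735186/4617 = -846*4617/20735186 = -1952991/10367593 ≈ -0.18837)
Y/P = 8001/(-1952991/10367593) = 8001*(-10367593/1952991) = -9216790177/216999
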